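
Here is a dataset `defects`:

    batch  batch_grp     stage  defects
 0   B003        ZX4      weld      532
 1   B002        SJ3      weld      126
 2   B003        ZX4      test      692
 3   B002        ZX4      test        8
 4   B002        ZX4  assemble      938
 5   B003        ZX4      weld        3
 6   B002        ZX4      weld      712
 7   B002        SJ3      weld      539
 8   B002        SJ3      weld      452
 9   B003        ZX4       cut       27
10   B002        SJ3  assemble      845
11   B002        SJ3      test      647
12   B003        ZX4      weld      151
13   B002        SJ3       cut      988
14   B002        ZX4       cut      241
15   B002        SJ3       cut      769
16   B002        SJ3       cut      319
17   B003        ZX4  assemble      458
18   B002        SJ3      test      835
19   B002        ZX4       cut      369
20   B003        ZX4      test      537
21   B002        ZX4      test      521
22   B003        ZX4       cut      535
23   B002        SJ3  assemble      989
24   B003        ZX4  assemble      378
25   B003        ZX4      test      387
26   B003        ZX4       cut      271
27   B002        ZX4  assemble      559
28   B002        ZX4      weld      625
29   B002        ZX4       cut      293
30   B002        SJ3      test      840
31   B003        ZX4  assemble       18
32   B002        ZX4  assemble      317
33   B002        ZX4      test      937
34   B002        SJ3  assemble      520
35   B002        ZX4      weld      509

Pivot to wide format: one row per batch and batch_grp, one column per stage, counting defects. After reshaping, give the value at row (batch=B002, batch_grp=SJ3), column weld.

3

Rows with batch=B002, batch_grp=SJ3 and stage=weld: defects values are 126, 539, 452.
3 rows match — count = 3.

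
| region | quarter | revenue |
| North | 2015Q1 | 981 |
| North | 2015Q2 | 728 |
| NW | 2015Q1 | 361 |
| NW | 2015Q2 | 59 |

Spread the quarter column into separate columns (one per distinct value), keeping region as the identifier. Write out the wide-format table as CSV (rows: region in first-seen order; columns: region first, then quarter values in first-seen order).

Columns: region plus the 2 distinct quarter values (2015Q1, 2015Q2).
For example, row North column 2015Q1 takes revenue=981 from the long row (North, 2015Q1).

region,2015Q1,2015Q2
North,981,728
NW,361,59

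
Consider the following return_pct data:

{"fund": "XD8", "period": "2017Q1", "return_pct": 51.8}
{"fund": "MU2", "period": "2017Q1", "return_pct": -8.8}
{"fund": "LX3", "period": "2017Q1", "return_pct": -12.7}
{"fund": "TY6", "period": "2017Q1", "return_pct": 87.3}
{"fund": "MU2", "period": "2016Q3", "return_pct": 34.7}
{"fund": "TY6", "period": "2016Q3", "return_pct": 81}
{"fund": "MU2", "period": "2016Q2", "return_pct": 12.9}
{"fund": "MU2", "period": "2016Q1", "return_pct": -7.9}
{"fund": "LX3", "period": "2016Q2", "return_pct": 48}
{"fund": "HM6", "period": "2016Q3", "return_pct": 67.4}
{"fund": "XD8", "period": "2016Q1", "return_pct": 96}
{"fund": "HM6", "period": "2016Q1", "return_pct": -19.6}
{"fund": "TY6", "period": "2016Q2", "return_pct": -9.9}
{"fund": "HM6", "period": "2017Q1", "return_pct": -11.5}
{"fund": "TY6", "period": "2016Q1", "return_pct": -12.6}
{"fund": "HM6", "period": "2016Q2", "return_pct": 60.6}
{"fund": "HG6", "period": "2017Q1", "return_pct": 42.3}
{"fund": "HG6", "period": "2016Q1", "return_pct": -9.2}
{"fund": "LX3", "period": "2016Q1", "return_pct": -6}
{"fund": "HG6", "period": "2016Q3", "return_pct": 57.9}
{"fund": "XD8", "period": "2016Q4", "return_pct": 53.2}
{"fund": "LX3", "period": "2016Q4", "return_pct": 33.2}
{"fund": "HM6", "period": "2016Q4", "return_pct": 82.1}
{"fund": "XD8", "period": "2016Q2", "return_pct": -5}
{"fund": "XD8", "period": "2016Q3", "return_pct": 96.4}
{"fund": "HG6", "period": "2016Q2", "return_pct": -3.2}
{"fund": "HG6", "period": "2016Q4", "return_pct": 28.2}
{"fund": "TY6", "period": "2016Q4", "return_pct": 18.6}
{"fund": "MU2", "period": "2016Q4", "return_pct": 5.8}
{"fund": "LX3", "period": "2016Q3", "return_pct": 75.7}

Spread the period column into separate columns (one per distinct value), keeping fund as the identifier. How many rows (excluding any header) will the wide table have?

6

6 distinct fund values → 6 rows.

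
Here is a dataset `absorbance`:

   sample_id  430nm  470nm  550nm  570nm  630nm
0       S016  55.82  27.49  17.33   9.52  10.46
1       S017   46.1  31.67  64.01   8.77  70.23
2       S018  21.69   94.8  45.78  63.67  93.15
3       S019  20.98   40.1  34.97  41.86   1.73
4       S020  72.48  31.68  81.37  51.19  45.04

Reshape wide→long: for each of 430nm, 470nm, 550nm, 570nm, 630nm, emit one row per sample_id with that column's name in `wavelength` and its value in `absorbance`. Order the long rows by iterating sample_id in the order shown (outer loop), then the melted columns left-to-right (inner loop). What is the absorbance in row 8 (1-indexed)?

25 rows total (5 × 5). Row 8: index ⌊(8-1)/5⌋ = 1 into sample_id → S017; (8-1) mod 5 = 2 into the melted columns → 550nm.
So row 8 is (S017, 550nm, 64.01); absorbance = 64.01.

64.01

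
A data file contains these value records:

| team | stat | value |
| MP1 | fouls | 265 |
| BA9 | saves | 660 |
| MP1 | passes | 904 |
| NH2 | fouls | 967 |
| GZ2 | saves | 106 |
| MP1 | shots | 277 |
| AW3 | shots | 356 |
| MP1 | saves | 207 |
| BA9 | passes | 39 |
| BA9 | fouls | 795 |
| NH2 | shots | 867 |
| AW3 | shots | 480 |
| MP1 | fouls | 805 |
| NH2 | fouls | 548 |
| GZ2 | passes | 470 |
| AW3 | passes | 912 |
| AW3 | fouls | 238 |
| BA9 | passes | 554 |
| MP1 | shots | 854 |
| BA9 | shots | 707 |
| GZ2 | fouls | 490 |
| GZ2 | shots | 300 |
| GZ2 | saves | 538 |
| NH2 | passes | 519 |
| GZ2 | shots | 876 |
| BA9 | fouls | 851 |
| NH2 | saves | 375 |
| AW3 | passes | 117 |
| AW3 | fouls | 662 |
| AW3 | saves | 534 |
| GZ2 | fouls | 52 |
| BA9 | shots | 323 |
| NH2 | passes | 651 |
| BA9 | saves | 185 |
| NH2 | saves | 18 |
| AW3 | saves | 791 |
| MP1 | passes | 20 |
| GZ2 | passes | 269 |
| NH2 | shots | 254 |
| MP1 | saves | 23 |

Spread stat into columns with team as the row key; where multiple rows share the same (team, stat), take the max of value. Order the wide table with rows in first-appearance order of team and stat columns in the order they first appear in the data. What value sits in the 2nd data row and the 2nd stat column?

With rows in first-appearance order of team, row 2 is team=BA9. stat columns in first-appearance order: fouls, saves, passes, shots; column 2 is saves.
Long rows with team=BA9, stat=saves: max(660, 185) = 660.

660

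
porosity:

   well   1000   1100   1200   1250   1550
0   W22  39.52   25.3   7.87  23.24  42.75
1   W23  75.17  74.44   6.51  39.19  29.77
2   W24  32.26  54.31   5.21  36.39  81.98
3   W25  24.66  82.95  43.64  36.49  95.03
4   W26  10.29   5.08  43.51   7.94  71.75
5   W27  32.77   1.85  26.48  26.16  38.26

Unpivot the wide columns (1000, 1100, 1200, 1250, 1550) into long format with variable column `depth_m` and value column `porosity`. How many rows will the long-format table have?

6 well values × 5 melted columns = 30 rows.

30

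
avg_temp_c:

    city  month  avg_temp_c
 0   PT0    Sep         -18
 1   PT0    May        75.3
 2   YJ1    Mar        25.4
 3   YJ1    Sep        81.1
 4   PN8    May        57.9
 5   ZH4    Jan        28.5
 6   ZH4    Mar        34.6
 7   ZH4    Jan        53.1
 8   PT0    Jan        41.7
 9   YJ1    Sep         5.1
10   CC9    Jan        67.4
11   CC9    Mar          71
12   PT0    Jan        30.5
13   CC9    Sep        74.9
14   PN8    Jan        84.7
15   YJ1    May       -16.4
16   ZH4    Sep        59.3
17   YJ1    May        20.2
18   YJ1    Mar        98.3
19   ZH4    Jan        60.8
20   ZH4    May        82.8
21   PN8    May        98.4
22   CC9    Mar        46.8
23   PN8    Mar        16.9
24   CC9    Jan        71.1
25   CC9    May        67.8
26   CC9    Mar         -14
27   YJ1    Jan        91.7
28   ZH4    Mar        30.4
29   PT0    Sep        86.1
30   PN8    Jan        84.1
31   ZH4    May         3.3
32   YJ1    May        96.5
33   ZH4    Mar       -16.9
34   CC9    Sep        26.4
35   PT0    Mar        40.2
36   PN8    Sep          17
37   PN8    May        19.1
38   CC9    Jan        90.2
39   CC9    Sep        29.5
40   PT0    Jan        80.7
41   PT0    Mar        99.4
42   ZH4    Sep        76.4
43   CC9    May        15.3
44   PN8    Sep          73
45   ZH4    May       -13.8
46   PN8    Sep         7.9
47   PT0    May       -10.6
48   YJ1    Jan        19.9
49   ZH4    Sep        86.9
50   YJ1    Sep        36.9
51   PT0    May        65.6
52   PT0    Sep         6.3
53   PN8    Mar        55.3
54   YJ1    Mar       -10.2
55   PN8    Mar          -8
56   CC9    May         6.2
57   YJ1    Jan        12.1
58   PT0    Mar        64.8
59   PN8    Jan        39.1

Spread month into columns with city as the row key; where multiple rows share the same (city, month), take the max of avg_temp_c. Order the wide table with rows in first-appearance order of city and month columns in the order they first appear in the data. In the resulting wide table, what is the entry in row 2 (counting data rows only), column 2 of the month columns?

96.5

With rows in first-appearance order of city, row 2 is city=YJ1. month columns in first-appearance order: Sep, May, Mar, Jan; column 2 is May.
Long rows with city=YJ1, month=May: max(-16.4, 20.2, 96.5) = 96.5.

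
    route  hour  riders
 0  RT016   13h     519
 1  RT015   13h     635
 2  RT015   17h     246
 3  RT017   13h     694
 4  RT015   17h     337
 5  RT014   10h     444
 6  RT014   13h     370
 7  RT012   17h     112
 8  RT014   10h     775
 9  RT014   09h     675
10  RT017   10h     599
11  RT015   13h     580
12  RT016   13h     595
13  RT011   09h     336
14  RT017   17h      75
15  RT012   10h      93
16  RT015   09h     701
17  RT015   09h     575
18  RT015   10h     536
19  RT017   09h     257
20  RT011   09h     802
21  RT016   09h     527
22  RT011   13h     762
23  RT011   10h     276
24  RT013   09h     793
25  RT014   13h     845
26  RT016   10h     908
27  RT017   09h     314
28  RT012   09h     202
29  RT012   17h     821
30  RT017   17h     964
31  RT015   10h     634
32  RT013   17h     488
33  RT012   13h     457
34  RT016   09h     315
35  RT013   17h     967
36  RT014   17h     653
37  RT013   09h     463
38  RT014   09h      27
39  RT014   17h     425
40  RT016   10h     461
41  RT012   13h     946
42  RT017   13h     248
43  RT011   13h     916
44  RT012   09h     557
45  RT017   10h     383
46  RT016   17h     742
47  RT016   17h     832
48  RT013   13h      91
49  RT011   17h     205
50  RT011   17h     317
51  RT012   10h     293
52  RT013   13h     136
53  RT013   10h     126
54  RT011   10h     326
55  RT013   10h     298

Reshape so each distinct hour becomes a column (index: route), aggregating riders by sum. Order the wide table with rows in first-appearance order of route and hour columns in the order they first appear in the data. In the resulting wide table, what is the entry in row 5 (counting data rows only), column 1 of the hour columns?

With rows in first-appearance order of route, row 5 is route=RT012. hour columns in first-appearance order: 13h, 17h, 10h, 09h; column 1 is 13h.
Long rows with route=RT012, hour=13h: 457 + 946 = 1403.

1403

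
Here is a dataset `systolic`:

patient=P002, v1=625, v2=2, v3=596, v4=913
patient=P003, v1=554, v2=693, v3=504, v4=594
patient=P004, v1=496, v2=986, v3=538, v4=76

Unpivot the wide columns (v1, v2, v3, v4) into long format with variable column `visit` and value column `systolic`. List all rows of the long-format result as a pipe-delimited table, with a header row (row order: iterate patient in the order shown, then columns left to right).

| patient | visit | systolic |
| P002 | v1 | 625 |
| P002 | v2 | 2 |
| P002 | v3 | 596 |
| P002 | v4 | 913 |
| P003 | v1 | 554 |
| P003 | v2 | 693 |
| P003 | v3 | 504 |
| P003 | v4 | 594 |
| P004 | v1 | 496 |
| P004 | v2 | 986 |
| P004 | v3 | 538 |
| P004 | v4 | 76 |

Each (patient, column) pair becomes one row: 3 × 4 = 12 rows.
For example, (P002, v1) → systolic=625.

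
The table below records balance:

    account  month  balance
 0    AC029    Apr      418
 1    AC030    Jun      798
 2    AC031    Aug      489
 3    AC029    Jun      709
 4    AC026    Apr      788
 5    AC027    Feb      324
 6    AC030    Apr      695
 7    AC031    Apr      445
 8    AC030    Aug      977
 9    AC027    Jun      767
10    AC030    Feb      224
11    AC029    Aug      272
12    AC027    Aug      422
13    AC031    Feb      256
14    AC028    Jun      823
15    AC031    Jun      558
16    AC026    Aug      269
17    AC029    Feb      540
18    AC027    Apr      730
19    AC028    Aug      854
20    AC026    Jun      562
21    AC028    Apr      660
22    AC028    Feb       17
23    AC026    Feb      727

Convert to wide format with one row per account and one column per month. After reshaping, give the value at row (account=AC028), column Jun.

823

Wide layout: rows indexed by account, columns are the 4 distinct month values (Apr, Jun, Aug, Feb).
Cell (account=AC028, month=Jun) draws from the long row where account=AC028 and month=Jun, which has balance=823.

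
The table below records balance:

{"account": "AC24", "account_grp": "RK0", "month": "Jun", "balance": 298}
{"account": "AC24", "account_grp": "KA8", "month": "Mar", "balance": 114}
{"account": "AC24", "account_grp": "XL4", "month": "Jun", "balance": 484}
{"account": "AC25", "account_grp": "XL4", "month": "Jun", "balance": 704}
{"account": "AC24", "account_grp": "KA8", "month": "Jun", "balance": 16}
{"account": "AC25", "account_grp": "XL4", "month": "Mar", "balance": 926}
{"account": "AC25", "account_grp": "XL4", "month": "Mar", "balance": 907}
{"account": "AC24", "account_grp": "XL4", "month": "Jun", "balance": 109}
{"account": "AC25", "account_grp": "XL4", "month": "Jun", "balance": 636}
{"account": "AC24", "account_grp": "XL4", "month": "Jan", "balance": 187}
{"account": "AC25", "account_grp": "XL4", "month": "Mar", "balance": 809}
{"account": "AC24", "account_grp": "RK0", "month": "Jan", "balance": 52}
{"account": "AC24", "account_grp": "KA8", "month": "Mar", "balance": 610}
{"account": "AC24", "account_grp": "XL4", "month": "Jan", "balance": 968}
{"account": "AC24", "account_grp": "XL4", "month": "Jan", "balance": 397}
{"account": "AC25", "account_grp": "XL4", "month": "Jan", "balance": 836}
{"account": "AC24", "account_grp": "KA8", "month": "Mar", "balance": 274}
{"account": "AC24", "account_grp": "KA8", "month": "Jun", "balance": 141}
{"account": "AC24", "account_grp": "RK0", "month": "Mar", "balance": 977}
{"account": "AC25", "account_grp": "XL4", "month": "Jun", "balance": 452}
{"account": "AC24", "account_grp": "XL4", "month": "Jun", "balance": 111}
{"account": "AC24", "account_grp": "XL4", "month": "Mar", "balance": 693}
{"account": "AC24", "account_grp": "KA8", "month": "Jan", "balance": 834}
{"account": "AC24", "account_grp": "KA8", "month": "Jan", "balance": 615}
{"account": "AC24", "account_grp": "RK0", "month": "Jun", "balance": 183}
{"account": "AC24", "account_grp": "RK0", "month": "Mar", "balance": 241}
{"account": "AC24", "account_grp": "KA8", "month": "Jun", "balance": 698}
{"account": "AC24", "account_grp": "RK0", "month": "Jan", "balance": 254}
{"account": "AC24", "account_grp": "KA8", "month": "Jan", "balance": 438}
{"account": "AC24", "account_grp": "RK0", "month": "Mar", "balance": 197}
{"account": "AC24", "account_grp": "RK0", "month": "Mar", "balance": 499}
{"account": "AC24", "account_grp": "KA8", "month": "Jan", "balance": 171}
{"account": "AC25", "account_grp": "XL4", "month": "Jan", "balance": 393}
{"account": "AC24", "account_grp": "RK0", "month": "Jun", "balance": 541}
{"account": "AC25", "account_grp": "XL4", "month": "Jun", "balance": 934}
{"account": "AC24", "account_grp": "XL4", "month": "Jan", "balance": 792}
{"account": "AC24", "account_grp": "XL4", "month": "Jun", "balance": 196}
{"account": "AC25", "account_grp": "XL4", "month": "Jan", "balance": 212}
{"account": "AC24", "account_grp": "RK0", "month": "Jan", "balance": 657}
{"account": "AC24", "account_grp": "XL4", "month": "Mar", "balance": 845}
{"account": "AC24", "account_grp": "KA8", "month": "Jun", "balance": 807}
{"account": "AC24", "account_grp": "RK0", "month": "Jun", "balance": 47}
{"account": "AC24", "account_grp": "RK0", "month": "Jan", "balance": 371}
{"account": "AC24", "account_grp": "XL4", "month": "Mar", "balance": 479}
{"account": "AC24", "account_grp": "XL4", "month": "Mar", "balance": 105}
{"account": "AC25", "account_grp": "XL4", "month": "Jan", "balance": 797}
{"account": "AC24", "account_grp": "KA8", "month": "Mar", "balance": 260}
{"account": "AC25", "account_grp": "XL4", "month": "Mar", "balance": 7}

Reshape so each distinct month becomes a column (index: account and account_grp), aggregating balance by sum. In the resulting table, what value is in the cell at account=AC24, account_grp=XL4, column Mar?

2122

Rows with account=AC24, account_grp=XL4 and month=Mar: balance values are 693, 845, 479, 105.
693 + 845 + 479 + 105 = 2122.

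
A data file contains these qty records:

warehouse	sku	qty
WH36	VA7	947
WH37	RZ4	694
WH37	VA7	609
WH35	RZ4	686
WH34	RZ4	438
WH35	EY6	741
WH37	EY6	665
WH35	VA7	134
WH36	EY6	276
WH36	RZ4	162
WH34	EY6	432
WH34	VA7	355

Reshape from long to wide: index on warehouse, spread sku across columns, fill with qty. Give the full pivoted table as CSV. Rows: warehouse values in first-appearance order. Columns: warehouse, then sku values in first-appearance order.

Columns: warehouse plus the 3 distinct sku values (VA7, RZ4, EY6).
For example, row WH36 column VA7 takes qty=947 from the long row (WH36, VA7).

warehouse,VA7,RZ4,EY6
WH36,947,162,276
WH37,609,694,665
WH35,134,686,741
WH34,355,438,432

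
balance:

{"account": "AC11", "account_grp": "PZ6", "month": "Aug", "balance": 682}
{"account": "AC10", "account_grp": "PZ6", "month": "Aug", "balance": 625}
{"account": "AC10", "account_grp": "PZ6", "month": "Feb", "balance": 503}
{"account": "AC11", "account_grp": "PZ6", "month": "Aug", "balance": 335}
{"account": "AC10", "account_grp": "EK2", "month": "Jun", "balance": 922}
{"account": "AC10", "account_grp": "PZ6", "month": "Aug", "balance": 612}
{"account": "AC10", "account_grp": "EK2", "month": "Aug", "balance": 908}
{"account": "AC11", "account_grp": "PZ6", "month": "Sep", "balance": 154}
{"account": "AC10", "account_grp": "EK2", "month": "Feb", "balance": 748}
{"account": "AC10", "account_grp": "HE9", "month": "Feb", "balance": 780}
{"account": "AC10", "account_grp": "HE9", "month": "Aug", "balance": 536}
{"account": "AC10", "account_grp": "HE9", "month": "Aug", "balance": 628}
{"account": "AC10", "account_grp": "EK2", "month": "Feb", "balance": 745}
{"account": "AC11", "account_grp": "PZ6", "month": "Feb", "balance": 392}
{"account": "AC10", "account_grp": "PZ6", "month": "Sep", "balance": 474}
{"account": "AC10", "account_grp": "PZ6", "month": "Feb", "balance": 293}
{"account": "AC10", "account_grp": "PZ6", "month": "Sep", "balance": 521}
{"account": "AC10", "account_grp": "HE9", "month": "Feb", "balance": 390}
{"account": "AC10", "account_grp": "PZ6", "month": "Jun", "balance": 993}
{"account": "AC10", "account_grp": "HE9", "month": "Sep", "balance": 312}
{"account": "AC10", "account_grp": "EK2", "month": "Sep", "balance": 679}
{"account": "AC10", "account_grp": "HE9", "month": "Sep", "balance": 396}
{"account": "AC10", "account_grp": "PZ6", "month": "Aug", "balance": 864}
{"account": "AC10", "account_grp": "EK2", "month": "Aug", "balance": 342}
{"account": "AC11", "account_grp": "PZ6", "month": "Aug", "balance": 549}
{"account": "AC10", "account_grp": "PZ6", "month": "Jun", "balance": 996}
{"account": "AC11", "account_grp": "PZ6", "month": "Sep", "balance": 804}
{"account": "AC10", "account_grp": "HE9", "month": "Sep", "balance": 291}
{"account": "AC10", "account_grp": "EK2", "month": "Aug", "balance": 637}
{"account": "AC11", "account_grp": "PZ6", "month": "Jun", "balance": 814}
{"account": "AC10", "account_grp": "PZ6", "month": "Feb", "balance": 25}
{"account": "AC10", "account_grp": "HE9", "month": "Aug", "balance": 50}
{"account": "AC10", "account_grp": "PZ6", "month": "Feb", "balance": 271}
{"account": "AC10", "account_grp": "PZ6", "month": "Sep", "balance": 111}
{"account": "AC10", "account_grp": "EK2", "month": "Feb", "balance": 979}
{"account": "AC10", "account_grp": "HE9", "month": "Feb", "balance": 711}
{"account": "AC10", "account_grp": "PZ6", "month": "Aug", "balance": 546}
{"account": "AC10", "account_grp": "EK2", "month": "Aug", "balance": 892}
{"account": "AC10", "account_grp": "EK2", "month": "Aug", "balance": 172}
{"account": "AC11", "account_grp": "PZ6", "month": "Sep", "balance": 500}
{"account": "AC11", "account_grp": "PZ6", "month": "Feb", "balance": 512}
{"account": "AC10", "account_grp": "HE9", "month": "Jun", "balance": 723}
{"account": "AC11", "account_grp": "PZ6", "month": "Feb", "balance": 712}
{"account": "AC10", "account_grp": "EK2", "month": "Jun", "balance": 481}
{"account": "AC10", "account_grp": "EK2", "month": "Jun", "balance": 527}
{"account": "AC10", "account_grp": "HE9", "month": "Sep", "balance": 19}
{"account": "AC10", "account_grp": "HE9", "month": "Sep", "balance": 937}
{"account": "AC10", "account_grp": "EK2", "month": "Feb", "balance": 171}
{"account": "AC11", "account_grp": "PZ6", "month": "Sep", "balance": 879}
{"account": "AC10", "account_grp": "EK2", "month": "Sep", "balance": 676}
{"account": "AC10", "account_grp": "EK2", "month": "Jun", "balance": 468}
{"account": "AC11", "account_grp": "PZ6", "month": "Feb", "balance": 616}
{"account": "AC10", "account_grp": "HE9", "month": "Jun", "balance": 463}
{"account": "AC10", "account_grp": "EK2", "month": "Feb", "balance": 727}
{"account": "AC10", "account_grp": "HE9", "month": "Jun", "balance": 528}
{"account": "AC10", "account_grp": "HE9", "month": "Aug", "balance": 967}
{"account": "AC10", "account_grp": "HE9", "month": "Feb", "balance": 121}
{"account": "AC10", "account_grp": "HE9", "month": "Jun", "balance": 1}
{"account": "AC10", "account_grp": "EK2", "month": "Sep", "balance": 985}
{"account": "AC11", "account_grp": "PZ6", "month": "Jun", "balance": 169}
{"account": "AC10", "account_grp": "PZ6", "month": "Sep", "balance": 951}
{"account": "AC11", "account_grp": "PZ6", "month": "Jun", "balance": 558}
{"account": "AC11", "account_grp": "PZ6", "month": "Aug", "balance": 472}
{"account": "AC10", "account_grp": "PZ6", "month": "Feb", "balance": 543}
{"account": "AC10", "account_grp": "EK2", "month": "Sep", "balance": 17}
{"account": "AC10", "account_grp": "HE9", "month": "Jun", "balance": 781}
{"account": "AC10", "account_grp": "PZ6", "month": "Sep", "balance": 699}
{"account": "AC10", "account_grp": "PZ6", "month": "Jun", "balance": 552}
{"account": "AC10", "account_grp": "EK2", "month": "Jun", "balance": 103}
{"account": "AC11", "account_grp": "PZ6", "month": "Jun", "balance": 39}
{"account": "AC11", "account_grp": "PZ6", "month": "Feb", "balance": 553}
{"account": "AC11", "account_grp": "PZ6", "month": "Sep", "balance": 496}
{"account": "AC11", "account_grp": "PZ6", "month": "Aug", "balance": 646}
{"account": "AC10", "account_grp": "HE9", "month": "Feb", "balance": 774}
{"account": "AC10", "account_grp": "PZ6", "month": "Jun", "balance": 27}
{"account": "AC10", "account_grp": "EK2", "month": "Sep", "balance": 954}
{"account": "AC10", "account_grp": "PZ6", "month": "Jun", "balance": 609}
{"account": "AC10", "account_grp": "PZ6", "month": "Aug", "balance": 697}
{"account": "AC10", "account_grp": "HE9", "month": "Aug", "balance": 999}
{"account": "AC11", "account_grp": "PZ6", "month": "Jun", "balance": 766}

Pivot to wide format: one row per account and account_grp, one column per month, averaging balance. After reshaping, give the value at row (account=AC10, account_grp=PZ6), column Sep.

Rows with account=AC10, account_grp=PZ6 and month=Sep: balance values are 474, 521, 111, 951, 699.
(474 + 521 + 111 + 951 + 699) / 5 = 551.20.

551.20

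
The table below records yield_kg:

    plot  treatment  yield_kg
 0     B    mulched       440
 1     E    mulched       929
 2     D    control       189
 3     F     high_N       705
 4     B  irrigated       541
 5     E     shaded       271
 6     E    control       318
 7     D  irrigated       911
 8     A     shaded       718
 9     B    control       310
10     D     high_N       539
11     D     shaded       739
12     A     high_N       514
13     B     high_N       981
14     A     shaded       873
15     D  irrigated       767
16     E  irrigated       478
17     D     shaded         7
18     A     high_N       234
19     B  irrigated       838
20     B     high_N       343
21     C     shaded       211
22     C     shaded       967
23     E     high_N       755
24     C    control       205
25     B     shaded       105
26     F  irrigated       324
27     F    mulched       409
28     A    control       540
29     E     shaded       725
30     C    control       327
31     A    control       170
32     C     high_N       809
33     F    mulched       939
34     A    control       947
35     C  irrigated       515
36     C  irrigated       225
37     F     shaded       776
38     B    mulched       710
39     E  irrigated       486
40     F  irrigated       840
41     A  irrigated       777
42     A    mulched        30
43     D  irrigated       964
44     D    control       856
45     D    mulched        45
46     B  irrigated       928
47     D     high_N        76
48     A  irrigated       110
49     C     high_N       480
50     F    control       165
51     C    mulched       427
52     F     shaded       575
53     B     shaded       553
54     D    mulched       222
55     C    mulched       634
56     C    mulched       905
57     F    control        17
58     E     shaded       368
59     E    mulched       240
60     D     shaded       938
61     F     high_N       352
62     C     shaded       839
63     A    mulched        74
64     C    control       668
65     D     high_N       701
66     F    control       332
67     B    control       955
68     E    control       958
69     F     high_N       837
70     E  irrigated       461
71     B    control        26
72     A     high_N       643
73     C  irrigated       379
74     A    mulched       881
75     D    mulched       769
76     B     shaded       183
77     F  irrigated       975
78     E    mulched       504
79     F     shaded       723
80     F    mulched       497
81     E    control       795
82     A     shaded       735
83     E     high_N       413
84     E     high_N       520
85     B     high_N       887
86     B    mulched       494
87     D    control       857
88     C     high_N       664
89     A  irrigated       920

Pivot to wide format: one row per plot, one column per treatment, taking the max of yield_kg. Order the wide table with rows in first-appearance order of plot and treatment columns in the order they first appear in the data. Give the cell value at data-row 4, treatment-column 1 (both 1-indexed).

939

With rows in first-appearance order of plot, row 4 is plot=F. treatment columns in first-appearance order: mulched, control, high_N, irrigated, shaded; column 1 is mulched.
Long rows with plot=F, treatment=mulched: max(409, 939, 497) = 939.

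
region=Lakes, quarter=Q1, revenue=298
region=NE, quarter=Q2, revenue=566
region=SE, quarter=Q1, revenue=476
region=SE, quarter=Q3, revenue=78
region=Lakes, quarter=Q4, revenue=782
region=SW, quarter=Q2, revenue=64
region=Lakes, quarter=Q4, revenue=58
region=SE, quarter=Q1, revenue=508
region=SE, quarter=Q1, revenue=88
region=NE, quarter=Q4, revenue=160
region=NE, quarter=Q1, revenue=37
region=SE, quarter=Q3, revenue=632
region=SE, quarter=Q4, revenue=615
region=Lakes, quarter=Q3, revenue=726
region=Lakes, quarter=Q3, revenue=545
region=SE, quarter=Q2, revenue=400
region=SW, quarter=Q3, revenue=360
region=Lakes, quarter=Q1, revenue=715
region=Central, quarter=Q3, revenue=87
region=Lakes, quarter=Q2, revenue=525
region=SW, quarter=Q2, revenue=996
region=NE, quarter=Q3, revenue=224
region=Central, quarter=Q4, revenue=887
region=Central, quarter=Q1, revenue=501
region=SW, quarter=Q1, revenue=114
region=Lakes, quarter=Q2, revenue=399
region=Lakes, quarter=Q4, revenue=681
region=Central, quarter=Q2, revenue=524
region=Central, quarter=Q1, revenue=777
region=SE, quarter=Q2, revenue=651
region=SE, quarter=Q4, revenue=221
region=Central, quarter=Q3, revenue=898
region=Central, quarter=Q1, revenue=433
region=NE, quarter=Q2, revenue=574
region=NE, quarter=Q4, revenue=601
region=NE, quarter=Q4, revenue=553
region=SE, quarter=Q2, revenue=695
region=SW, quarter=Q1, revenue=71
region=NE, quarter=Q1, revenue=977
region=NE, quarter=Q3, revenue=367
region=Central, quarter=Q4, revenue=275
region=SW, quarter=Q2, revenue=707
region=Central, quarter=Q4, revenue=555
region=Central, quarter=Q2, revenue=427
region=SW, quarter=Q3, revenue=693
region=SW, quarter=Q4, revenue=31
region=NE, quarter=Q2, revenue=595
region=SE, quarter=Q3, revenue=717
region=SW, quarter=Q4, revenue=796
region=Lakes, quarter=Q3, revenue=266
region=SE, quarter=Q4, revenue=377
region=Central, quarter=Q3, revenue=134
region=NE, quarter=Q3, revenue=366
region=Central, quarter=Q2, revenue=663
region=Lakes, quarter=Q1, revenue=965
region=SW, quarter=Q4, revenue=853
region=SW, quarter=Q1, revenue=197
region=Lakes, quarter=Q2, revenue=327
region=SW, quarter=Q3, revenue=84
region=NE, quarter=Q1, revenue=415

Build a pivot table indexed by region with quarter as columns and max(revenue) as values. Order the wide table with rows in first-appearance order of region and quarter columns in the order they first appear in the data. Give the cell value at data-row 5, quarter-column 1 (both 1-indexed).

777

With rows in first-appearance order of region, row 5 is region=Central. quarter columns in first-appearance order: Q1, Q2, Q3, Q4; column 1 is Q1.
Long rows with region=Central, quarter=Q1: max(501, 777, 433) = 777.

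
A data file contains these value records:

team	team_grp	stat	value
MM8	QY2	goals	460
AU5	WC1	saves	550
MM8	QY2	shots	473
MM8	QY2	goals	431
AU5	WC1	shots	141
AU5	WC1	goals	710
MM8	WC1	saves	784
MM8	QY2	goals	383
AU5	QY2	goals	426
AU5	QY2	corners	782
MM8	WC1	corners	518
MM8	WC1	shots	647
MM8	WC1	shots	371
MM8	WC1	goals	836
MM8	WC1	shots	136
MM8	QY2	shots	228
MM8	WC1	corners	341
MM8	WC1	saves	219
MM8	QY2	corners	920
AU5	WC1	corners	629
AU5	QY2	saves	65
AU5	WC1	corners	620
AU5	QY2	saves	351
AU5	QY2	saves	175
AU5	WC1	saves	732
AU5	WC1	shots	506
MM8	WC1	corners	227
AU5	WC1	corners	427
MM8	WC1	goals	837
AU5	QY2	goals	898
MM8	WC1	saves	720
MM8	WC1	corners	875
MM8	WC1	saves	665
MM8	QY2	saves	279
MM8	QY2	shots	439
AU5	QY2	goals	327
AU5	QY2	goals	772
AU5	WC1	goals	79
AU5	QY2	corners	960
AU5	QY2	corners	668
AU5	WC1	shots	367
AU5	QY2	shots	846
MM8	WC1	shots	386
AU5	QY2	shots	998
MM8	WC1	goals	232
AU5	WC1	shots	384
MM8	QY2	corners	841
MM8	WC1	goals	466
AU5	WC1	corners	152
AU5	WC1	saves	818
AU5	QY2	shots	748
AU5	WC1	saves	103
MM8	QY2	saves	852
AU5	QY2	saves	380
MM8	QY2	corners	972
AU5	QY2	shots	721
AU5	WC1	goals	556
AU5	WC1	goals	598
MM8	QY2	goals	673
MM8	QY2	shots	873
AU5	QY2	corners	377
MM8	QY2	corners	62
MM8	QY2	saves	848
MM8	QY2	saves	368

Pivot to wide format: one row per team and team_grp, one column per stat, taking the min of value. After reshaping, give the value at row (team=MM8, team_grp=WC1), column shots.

136

Rows with team=MM8, team_grp=WC1 and stat=shots: value values are 647, 371, 136, 386.
min(647, 371, 136, 386) = 136.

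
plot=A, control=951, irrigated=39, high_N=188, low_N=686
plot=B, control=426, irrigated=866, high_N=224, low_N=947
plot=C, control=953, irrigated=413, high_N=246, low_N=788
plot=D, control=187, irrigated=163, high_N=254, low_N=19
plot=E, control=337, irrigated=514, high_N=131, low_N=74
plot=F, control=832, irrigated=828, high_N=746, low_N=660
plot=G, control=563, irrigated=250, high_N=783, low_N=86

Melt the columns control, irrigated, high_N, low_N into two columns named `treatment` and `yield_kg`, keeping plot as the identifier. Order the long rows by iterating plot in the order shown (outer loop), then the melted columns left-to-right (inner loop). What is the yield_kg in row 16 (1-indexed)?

28 rows total (7 × 4). Row 16: index ⌊(16-1)/4⌋ = 3 into plot → D; (16-1) mod 4 = 3 into the melted columns → low_N.
So row 16 is (D, low_N, 19); yield_kg = 19.

19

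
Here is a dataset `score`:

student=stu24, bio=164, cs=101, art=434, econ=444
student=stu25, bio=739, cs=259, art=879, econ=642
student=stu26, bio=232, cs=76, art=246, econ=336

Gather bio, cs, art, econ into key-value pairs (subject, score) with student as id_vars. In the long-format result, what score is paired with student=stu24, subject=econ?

Unpivoting turns each (student, wide-column) pair into one long row.
The wide cell at row stu24, column econ holds 444, so the long row (stu24, econ) has score=444.

444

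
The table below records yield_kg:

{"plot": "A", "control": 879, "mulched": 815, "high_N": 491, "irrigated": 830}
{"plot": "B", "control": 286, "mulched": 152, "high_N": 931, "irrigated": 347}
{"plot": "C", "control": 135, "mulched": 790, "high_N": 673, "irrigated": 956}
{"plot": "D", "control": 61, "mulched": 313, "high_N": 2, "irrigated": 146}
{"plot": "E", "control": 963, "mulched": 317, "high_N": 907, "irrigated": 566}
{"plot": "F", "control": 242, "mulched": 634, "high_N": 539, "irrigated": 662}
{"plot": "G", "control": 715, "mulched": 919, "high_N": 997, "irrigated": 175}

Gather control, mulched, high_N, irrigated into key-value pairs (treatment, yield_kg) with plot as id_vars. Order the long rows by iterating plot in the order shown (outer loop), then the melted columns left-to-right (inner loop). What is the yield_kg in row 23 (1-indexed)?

28 rows total (7 × 4). Row 23: index ⌊(23-1)/4⌋ = 5 into plot → F; (23-1) mod 4 = 2 into the melted columns → high_N.
So row 23 is (F, high_N, 539); yield_kg = 539.

539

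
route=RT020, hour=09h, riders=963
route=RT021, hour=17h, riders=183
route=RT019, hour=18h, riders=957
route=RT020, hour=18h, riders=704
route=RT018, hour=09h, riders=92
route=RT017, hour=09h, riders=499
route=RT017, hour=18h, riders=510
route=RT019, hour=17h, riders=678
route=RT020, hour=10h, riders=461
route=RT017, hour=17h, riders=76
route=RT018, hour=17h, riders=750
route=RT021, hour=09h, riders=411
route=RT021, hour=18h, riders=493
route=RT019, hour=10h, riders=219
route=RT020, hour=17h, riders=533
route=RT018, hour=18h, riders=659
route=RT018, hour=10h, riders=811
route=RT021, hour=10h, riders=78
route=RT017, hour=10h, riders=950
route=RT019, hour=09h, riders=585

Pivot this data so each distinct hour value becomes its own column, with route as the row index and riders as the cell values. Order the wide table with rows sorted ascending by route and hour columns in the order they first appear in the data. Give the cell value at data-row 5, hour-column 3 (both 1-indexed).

493

With rows sorted ascending by route, row 5 is route=RT021. hour columns in first-appearance order: 09h, 17h, 18h, 10h; column 3 is 18h.
Long rows with route=RT021, hour=18h: riders = 493.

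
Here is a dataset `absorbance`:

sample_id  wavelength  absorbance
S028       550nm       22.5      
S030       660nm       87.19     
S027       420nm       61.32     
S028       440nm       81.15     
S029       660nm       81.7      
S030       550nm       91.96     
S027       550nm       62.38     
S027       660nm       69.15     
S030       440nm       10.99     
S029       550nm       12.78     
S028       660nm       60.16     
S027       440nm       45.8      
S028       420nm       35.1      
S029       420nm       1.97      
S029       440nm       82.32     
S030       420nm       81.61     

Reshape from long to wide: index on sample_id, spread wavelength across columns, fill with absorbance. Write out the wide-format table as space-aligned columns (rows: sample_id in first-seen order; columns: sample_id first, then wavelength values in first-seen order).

sample_id  550nm  660nm  420nm  440nm
S028       22.5   60.16  35.1   81.15
S030       91.96  87.19  81.61  10.99
S027       62.38  69.15  61.32  45.8 
S029       12.78  81.7   1.97   82.32

Columns: sample_id plus the 4 distinct wavelength values (550nm, 660nm, 420nm, 440nm).
For example, row S028 column 550nm takes absorbance=22.5 from the long row (S028, 550nm).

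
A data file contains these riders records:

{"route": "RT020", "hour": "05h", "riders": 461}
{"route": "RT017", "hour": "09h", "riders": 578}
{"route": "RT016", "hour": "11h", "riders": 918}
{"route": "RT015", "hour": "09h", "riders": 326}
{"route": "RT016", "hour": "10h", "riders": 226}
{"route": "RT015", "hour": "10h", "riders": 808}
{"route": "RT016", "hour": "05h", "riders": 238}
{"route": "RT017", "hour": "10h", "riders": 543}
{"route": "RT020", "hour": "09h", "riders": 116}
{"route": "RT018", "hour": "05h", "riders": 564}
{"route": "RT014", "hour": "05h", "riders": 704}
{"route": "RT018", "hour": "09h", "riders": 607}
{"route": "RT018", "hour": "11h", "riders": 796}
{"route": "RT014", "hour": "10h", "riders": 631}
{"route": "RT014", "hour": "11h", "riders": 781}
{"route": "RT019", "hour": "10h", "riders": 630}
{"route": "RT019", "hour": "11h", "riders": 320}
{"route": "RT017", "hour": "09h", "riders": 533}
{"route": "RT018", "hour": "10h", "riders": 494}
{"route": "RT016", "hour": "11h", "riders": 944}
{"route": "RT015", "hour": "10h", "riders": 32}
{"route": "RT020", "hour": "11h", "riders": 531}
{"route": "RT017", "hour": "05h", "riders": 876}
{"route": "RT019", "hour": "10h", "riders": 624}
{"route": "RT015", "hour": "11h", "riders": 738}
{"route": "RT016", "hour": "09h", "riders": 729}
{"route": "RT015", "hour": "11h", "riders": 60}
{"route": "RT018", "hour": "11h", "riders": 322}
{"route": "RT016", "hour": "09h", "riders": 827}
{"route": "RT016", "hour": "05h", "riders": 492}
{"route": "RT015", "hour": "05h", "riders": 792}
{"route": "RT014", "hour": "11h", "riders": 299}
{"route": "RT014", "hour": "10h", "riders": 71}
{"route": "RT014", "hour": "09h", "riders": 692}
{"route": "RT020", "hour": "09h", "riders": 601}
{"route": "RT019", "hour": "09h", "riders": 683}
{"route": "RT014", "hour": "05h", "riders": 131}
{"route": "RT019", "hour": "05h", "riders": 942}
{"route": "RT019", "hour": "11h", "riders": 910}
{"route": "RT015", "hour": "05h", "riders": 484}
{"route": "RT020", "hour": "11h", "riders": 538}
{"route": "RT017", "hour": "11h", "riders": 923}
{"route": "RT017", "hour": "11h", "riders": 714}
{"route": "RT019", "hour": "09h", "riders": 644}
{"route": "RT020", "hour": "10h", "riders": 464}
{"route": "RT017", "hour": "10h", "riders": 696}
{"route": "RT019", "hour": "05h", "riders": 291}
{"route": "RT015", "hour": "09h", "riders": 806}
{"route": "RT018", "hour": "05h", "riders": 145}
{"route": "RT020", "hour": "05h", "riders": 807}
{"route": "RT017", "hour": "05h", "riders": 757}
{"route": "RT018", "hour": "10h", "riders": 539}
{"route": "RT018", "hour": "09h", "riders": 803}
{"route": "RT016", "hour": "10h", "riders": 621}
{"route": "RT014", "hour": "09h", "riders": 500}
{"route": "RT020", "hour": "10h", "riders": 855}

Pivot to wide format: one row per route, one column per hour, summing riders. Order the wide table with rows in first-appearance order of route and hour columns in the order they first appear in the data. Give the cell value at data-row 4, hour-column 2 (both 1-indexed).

1132

With rows in first-appearance order of route, row 4 is route=RT015. hour columns in first-appearance order: 05h, 09h, 11h, 10h; column 2 is 09h.
Long rows with route=RT015, hour=09h: 326 + 806 = 1132.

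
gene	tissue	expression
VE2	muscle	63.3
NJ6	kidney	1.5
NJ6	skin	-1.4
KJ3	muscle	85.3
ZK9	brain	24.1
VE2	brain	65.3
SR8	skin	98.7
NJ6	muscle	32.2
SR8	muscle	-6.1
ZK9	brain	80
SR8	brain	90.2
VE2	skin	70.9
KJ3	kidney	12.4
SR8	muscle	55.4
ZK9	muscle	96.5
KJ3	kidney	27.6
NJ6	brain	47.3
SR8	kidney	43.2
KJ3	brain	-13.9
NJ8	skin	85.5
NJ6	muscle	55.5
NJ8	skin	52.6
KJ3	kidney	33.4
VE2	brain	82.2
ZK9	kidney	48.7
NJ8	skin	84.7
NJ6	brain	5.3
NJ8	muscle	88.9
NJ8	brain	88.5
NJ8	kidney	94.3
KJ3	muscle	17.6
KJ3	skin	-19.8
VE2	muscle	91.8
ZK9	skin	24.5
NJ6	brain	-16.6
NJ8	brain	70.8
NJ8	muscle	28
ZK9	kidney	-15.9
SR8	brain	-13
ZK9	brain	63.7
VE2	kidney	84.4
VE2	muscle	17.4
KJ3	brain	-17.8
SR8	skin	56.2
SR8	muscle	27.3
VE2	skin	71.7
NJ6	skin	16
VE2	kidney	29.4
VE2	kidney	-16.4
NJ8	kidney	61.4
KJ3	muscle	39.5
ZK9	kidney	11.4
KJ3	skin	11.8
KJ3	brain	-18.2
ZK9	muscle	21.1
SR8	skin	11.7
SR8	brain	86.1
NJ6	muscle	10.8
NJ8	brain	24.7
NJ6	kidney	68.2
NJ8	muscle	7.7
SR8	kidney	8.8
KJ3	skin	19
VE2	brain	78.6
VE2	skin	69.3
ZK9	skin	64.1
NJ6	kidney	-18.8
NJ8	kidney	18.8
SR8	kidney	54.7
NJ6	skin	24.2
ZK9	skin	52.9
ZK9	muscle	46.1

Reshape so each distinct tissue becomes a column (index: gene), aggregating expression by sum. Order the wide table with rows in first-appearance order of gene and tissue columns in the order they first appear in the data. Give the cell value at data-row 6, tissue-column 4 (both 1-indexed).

184

With rows in first-appearance order of gene, row 6 is gene=NJ8. tissue columns in first-appearance order: muscle, kidney, skin, brain; column 4 is brain.
Long rows with gene=NJ8, tissue=brain: 88.5 + 70.8 + 24.7 = 184.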